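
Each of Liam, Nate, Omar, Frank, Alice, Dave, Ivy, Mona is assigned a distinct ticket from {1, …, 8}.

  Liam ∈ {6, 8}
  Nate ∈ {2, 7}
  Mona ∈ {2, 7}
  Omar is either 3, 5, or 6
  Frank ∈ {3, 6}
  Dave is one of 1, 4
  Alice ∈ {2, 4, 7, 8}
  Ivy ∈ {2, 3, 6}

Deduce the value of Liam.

8

Among the 8 variables, 1 fits only Dave (and all 8 values in {1, 2, 3, 4, 5, 6, 7, 8} must be used), so Dave = 1.
The 7 still-open variables together cover exactly {2, 3, 4, 5, 6, 7, 8} — 7 values for 7 variables — and 4 appears only in Alice's list, so Alice = 4.
Among the 6 still-open variables, 5 fits only Omar (and all 6 values in {2, 3, 5, 6, 7, 8} must be used), so Omar = 5.
The 5 still-open variables together cover exactly {2, 3, 6, 7, 8} — 5 values for 5 variables — and 8 appears only in Liam's list, so Liam = 8.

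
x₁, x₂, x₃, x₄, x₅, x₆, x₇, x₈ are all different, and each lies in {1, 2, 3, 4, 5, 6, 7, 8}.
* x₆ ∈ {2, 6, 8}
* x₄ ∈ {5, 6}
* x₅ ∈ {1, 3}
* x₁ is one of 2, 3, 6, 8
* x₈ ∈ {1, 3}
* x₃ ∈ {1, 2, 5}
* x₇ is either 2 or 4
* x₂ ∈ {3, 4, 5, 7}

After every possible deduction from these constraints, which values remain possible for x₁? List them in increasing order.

2, 6, 8

The 8 variables draw from only 8 values {1, 2, 3, 4, 5, 6, 7, 8}, so each is used; only x₂ can be 7, hence x₂ = 7.
The 7 still-open variables together cover exactly {1, 2, 3, 4, 5, 6, 8} — 7 values for 7 variables — and 4 appears only in x₇'s list, so x₇ = 4.
x₅ and x₈ between them cover only {1, 3} — a naked pair. Remove those values from x₁, x₃.
No further eliminations apply; x₁ can still be any of 2, 6, 8.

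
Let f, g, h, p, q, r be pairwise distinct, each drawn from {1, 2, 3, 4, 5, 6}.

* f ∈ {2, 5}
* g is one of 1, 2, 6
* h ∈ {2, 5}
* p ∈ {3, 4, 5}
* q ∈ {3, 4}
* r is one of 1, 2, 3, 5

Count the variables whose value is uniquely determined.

Among the 6 variables, 6 fits only g (and all 6 values in {1, 2, 3, 4, 5, 6} must be used), so g = 6.
The 5 still-open variables together cover exactly {1, 2, 3, 4, 5} — 5 values for 5 variables — and 1 appears only in r's list, so r = 1.
f and h share exactly the 2 values {2, 5}; by pigeonhole those values go to them, so strike 2, 5 from p.
Determined: g=6, r=1. The other variables each still have more than one consistent value. That makes 2.

2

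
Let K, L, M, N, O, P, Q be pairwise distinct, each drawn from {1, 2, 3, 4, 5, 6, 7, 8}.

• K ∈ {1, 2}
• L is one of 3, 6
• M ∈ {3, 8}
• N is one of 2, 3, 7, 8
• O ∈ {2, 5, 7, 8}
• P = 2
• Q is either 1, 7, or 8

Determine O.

5

P's domain is down to {2}, so P = 2. Remove 2 from K, N, O.
K must be 1 (only option left). Strike 1 from Q.
Among the 5 still-open variables, 5 fits only O (and all 5 values in {3, 5, 6, 7, 8} must be used), so O = 5.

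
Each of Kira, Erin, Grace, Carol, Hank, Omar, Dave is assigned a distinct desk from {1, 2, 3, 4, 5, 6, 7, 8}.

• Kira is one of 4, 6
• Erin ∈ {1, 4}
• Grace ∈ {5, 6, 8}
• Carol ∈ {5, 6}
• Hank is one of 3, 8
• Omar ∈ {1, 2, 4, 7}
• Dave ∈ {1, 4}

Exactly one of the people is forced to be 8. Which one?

The 2 variables Erin and Dave are confined to {1, 4}, which locks those values in; drop them from Kira, Omar.
Kira's domain is down to {6}, so Kira = 6. So Grace, Carol can't be 6.
Carol has just one choice, so Carol = 5. Remove 5 from Grace.
So 8 goes to Grace.

Grace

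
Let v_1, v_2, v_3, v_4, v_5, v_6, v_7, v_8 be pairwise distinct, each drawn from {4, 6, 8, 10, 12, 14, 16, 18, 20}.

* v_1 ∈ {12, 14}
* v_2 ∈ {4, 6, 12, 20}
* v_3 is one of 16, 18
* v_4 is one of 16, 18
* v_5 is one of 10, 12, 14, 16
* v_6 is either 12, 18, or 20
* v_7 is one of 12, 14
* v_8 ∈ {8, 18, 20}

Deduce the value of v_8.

v_1 and v_7 between them cover only {12, 14} — a naked pair. Remove those values from v_2, v_5, v_6.
v_3 and v_4 share exactly the 2 values {16, 18}; by pigeonhole those values go to them, so strike 16, 18 from v_5, v_6, v_8.
v_5 must be 10 (only option left).
v_6 must be 20 (only option left). Remove 20 from v_2, v_8.
So v_8 = 8.

8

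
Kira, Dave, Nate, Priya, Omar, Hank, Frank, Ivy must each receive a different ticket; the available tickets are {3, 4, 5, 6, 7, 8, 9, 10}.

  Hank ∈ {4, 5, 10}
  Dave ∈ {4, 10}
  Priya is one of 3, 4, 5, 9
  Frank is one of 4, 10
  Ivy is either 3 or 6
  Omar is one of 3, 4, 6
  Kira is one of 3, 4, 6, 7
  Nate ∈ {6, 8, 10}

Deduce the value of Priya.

Among the 8 variables, 7 fits only Kira (and all 8 values in {3, 4, 5, 6, 7, 8, 9, 10} must be used), so Kira = 7.
The 7 still-open variables together cover exactly {3, 4, 5, 6, 8, 9, 10} — 7 values for 7 variables — and 8 appears only in Nate's list, so Nate = 8.
Among the 6 still-open variables, 9 fits only Priya (and all 6 values in {3, 4, 5, 6, 9, 10} must be used), so Priya = 9.

9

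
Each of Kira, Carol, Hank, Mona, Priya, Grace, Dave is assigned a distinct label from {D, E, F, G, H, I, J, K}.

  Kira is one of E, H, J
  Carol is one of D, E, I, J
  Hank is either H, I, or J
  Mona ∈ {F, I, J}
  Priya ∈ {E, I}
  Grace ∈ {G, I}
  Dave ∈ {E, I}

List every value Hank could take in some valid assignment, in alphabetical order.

H, J

The 7 variables draw from only 7 values {D, E, F, G, H, I, J}, so each is used; only Carol can be D, hence Carol = D.
The 6 still-open variables draw from only 6 values {E, F, G, H, I, J}, so each is used; only Mona can be F, hence Mona = F.
The 5 still-open variables together cover exactly {E, G, H, I, J} — 5 values for 5 variables — and G appears only in Grace's list, so Grace = G.
Priya and Dave between them cover only {E, I} — a naked pair. Remove those values from Kira, Hank.
No further eliminations apply; Hank can still be any of H, J.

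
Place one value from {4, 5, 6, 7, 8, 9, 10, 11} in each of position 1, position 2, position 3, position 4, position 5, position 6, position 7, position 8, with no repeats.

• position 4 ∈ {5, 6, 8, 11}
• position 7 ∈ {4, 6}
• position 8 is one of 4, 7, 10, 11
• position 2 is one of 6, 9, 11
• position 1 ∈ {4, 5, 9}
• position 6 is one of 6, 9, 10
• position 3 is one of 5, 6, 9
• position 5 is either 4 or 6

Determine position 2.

11

The 8 variables together cover exactly {4, 5, 6, 7, 8, 9, 10, 11} — 8 values for 8 variables — and 7 appears only in position 8's list, so position 8 = 7.
The 7 still-open variables draw from only 7 values {4, 5, 6, 8, 9, 10, 11}, so each is used; only position 4 can be 8, hence position 4 = 8.
Among the 6 still-open variables, 10 fits only position 6 (and all 6 values in {4, 5, 6, 9, 10, 11} must be used), so position 6 = 10.
Among the 5 still-open variables, 11 fits only position 2 (and all 5 values in {4, 5, 6, 9, 11} must be used), so position 2 = 11.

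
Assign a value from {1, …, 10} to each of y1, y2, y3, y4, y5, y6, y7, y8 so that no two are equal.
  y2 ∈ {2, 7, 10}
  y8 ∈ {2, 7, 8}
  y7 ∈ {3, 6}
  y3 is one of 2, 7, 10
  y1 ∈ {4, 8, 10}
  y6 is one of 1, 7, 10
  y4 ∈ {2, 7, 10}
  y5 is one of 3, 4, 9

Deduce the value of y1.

y2, y3, y4 share exactly the 3 values {2, 7, 10}; by pigeonhole those values go to them, so strike 2, 7, 10 from y1, y6, y8.
y6's domain is down to {1}, so y6 = 1.
y8 has just one choice, so y8 = 8. Strike 8 from y1.
So y1 = 4.

4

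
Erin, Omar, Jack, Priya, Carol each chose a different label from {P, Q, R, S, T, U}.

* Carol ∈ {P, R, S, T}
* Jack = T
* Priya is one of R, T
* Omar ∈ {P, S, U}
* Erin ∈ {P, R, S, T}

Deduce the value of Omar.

Jack has just one choice, so Jack = T. Strike T from Erin, Priya, Carol.
Priya must be R (only option left). Eliminate R elsewhere: Erin, Carol.
The 3 still-open variables draw from only 3 values {P, S, U}, so each is used; only Omar can be U, hence Omar = U.

U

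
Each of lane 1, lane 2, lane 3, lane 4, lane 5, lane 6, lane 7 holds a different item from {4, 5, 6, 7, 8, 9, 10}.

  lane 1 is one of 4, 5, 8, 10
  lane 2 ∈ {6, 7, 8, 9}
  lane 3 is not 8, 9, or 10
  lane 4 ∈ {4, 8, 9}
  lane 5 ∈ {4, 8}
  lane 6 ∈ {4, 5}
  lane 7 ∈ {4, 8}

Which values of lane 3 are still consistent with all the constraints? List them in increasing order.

6, 7

The 7 variables together cover exactly {4, 5, 6, 7, 8, 9, 10} — 7 values for 7 variables — and 10 appears only in lane 1's list, so lane 1 = 10.
lane 5 and lane 7 between them cover only {4, 8} — a naked pair. Remove those values from lane 2, lane 3, lane 4, lane 6.
lane 4's domain is down to {9}, so lane 4 = 9. Strike 9 from lane 2.
lane 6 has just one choice, so lane 6 = 5. So lane 3 can't be 5.
No further eliminations apply; lane 3 can still be any of 6, 7.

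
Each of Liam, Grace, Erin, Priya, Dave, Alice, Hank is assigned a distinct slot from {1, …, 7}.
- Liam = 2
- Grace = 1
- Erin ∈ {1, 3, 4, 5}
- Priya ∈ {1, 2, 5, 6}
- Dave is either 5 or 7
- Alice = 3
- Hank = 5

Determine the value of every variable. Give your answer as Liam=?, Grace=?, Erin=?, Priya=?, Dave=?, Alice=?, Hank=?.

Liam=2, Grace=1, Erin=4, Priya=6, Dave=7, Alice=3, Hank=5

Liam must be 2 (only option left). Remove 2 from Priya.
Grace must be 1 (only option left). So Erin, Priya can't be 1.
That leaves Alice = 3. So Erin can't be 3.
Hank's domain is down to {5}, so Hank = 5. Eliminate 5 elsewhere: Erin, Priya, Dave.
Erin's domain is down to {4}, so Erin = 4.
Priya must be 6 (only option left).
Dave's domain is down to {7}, so Dave = 7.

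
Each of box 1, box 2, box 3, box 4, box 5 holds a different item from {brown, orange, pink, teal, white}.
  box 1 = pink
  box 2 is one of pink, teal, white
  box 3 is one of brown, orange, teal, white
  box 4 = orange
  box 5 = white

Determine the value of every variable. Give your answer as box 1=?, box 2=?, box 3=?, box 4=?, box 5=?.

box 1=pink, box 2=teal, box 3=brown, box 4=orange, box 5=white

box 1 must be pink (only option left). So box 2 can't be pink.
box 4's domain is down to {orange}, so box 4 = orange. So box 3 can't be orange.
box 5 has just one choice, so box 5 = white. Eliminate white elsewhere: box 2, box 3.
box 2 has just one choice, so box 2 = teal. Remove teal from box 3.
That leaves box 3 = brown.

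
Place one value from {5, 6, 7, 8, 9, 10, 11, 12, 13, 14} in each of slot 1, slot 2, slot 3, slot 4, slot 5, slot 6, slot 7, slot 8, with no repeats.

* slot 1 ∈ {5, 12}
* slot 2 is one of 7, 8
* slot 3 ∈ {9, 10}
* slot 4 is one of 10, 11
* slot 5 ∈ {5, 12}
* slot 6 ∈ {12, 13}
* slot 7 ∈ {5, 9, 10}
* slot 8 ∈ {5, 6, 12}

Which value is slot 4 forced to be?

slot 1 and slot 5 share exactly the 2 values {5, 12}; by pigeonhole those values go to them, so strike 5, 12 from slot 6, slot 7, slot 8.
slot 6's domain is down to {13}, so slot 6 = 13.
slot 8 has just one choice, so slot 8 = 6.
slot 3 and slot 7 share exactly the 2 values {9, 10}; by pigeonhole those values go to them, so strike 9, 10 from slot 4.
So slot 4 = 11.

11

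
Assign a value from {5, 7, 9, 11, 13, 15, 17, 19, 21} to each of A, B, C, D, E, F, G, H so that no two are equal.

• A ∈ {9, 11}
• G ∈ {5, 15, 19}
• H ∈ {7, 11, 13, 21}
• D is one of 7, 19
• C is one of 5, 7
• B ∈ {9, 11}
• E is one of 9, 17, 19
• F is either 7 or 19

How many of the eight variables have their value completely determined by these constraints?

3

A and B between them cover only {9, 11} — a naked pair. Remove those values from E, H.
D and F share exactly the 2 values {7, 19}; by pigeonhole those values go to them, so strike 7, 19 from C, E, G, H.
C must be 5 (only option left). Strike 5 from G.
E's domain is down to {17}, so E = 17.
G's domain is down to {15}, so G = 15.
Determined: C=5, E=17, G=15. The other variables each still have more than one consistent value. That makes 3.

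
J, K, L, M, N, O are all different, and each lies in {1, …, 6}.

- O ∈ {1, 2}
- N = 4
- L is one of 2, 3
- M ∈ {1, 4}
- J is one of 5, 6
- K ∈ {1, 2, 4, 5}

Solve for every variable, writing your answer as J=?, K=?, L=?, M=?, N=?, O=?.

N's domain is down to {4}, so N = 4. Strike 4 from K, M.
M must be 1 (only option left). Strike 1 from K, O.
O has just one choice, so O = 2. Strike 2 from K, L.
K must be 5 (only option left). Strike 5 from J.
That leaves L = 3.
J must be 6 (only option left).

J=6, K=5, L=3, M=1, N=4, O=2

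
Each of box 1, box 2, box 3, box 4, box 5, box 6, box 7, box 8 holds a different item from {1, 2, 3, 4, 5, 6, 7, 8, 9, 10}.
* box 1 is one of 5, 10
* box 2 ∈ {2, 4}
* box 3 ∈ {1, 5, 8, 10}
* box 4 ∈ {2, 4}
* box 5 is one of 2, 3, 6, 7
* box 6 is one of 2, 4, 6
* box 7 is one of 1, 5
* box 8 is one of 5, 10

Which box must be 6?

box 6

The 2 variables box 1 and box 8 are confined to {5, 10}, which locks those values in; drop them from box 3, box 7.
box 7 must be 1 (only option left). Remove 1 from box 3.
box 3 must be 8 (only option left).
The 2 variables box 2 and box 4 are confined to {2, 4}, which locks those values in; drop them from box 5, box 6.
So 6 goes to box 6.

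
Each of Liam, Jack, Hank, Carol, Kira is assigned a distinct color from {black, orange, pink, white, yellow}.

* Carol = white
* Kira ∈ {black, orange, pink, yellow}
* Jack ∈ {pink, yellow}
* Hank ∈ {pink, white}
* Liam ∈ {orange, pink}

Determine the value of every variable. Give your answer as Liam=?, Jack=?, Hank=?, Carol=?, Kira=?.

Carol has just one choice, so Carol = white. Eliminate white elsewhere: Hank.
Hank's domain is down to {pink}, so Hank = pink. So Liam, Jack, Kira can't be pink.
That leaves Liam = orange. So Kira can't be orange.
Jack's domain is down to {yellow}, so Jack = yellow. Eliminate yellow elsewhere: Kira.
Kira must be black (only option left).

Liam=orange, Jack=yellow, Hank=pink, Carol=white, Kira=black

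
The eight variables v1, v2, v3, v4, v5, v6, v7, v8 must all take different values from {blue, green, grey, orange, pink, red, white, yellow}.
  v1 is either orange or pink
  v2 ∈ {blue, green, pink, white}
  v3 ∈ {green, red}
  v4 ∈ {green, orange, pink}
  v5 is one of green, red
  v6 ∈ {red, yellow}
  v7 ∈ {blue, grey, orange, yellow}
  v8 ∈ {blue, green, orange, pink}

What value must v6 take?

yellow

The 8 variables draw from only 8 values {blue, green, grey, orange, pink, red, white, yellow}, so each is used; only v7 can be grey, hence v7 = grey.
The 7 still-open variables draw from only 7 values {blue, green, orange, pink, red, white, yellow}, so each is used; only v2 can be white, hence v2 = white.
The 6 still-open variables together cover exactly {blue, green, orange, pink, red, yellow} — 6 values for 6 variables — and blue appears only in v8's list, so v8 = blue.
The 5 still-open variables together cover exactly {green, orange, pink, red, yellow} — 5 values for 5 variables — and yellow appears only in v6's list, so v6 = yellow.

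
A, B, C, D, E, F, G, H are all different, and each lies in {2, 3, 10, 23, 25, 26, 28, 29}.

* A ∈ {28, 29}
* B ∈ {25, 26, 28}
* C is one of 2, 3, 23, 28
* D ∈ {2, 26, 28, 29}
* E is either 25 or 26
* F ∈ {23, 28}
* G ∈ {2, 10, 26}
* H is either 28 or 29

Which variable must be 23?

The 8 variables together cover exactly {2, 3, 10, 23, 25, 26, 28, 29} — 8 values for 8 variables — and 3 appears only in C's list, so C = 3.
Among the 7 still-open variables, 10 fits only G (and all 7 values in {2, 10, 23, 25, 26, 28, 29} must be used), so G = 10.
The 6 still-open variables draw from only 6 values {2, 23, 25, 26, 28, 29}, so each is used; only D can be 2, hence D = 2.
The 5 still-open variables together cover exactly {23, 25, 26, 28, 29} — 5 values for 5 variables — and 23 appears only in F's list, so F = 23.

F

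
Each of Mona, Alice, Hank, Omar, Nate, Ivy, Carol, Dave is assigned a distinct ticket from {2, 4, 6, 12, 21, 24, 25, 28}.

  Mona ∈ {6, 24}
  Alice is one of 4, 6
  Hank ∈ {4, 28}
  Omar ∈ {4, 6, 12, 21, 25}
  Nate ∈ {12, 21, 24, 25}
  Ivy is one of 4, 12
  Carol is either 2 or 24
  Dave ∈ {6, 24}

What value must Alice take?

4

The 8 variables together cover exactly {2, 4, 6, 12, 21, 24, 25, 28} — 8 values for 8 variables — and 2 appears only in Carol's list, so Carol = 2.
The 7 still-open variables draw from only 7 values {4, 6, 12, 21, 24, 25, 28}, so each is used; only Hank can be 28, hence Hank = 28.
The 2 variables Mona and Dave are confined to {6, 24}, which locks those values in; drop them from Alice, Omar, Nate.
So Alice = 4.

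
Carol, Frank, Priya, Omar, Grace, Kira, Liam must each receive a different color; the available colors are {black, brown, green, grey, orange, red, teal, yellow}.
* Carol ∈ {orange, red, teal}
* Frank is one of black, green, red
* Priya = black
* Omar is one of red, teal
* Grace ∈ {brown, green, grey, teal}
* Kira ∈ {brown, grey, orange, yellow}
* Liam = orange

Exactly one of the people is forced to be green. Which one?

Frank

Priya must be black (only option left). Eliminate black elsewhere: Frank.
Liam's domain is down to {orange}, so Liam = orange. Remove orange from Carol, Kira.
The 2 variables Carol and Omar are confined to {red, teal}, which locks those values in; drop them from Frank, Grace.
So green goes to Frank.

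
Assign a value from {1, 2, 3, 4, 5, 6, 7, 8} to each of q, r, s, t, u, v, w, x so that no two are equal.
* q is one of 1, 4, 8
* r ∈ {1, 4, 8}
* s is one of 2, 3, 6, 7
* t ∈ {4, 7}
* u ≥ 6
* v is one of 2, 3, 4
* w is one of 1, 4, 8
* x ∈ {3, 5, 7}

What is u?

The 8 variables draw from only 8 values {1, 2, 3, 4, 5, 6, 7, 8}, so each is used; only x can be 5, hence x = 5.
q, r, w between them cover only {1, 4, 8} — a naked triple. Remove those values from t, u, v.
That leaves t = 7. Strike 7 from s, u.
So u = 6.

6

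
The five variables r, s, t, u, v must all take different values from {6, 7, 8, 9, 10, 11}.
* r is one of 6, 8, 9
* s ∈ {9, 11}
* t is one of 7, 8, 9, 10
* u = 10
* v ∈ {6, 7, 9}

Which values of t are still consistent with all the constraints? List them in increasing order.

7, 8, 9

u must be 10 (only option left). So t can't be 10.
No further eliminations apply; t can still be any of 7, 8, 9.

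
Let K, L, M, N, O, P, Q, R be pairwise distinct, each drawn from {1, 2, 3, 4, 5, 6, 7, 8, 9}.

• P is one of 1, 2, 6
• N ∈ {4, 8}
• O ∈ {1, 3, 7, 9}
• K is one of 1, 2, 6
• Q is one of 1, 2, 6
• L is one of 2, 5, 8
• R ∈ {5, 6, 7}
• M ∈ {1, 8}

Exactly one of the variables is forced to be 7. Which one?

R

K, P, Q share exactly the 3 values {1, 2, 6}; by pigeonhole those values go to them, so strike 1, 2, 6 from L, M, O, R.
M's domain is down to {8}, so M = 8. Remove 8 from L, N.
That leaves N = 4.
L's domain is down to {5}, so L = 5. Strike 5 from R.
So 7 goes to R.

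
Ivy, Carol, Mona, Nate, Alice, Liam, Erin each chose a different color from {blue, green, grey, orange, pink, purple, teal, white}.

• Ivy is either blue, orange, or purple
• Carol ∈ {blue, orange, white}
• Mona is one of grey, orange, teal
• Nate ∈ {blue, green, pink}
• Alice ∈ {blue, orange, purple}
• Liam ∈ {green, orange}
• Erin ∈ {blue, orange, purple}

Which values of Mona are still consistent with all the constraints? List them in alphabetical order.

grey, teal

Ivy, Alice, Erin between them cover only {blue, orange, purple} — a naked triple. Remove those values from Carol, Mona, Nate, Liam.
That leaves Carol = white.
Liam's domain is down to {green}, so Liam = green. Strike green from Nate.
Nate has just one choice, so Nate = pink.
No further eliminations apply; Mona can still be any of grey, teal.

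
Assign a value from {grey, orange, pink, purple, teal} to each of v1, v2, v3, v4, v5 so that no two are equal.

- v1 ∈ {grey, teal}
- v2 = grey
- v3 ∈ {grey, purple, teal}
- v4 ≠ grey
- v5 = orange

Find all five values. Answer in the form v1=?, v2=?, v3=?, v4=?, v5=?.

v1=teal, v2=grey, v3=purple, v4=pink, v5=orange

v2's domain is down to {grey}, so v2 = grey. Eliminate grey elsewhere: v1, v3.
v5 must be orange (only option left). Strike orange from v4.
v1's domain is down to {teal}, so v1 = teal. So v3, v4 can't be teal.
v3's domain is down to {purple}, so v3 = purple. Eliminate purple elsewhere: v4.
v4 has just one choice, so v4 = pink.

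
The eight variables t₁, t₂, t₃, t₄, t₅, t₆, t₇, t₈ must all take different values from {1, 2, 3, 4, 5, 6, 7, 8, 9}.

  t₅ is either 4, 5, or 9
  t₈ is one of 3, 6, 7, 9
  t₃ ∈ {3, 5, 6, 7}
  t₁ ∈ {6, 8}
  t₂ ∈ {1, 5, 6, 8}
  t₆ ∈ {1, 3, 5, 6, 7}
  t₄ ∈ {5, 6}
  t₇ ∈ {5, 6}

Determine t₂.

The 8 variables draw from only 8 values {1, 3, 4, 5, 6, 7, 8, 9}, so each is used; only t₅ can be 4, hence t₅ = 4.
The 7 still-open variables together cover exactly {1, 3, 5, 6, 7, 8, 9} — 7 values for 7 variables — and 9 appears only in t₈'s list, so t₈ = 9.
t₄ and t₇ share exactly the 2 values {5, 6}; by pigeonhole those values go to them, so strike 5, 6 from t₁, t₂, t₃, t₆.
t₁ has just one choice, so t₁ = 8. Eliminate 8 elsewhere: t₂.
So t₂ = 1.

1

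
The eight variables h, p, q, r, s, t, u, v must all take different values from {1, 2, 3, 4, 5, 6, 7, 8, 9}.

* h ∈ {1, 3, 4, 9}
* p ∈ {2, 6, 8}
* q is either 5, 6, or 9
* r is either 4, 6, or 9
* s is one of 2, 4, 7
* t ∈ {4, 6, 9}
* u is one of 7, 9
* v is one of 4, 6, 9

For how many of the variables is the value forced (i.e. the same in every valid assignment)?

r, t, v between them cover only {4, 6, 9} — a naked triple. Remove those values from h, p, q, s, u.
That leaves q = 5.
u must be 7 (only option left). Remove 7 from s.
s has just one choice, so s = 2. Eliminate 2 elsewhere: p.
p's domain is down to {8}, so p = 8.
Determined: p=8, q=5, s=2, u=7. The other variables each still have more than one consistent value. That makes 4.

4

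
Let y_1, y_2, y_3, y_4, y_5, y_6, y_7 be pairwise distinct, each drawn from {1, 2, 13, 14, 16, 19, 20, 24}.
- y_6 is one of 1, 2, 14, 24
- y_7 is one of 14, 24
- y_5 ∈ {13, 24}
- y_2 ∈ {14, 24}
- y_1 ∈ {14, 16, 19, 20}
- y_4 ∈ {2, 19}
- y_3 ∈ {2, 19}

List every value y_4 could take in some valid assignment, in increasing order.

y_2 and y_7 share exactly the 2 values {14, 24}; by pigeonhole those values go to them, so strike 14, 24 from y_1, y_5, y_6.
y_5 must be 13 (only option left).
The 2 variables y_3 and y_4 are confined to {2, 19}, which locks those values in; drop them from y_1, y_6.
That leaves y_6 = 1.
No further eliminations apply; y_4 can still be any of 2, 19.

2, 19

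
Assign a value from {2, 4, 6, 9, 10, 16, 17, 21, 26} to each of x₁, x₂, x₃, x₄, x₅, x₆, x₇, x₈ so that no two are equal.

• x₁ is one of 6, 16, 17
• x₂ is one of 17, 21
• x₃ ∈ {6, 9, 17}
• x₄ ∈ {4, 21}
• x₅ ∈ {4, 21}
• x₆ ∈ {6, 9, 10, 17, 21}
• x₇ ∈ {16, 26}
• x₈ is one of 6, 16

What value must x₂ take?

17

The 8 variables draw from only 8 values {4, 6, 9, 10, 16, 17, 21, 26}, so each is used; only x₆ can be 10, hence x₆ = 10.
The 7 still-open variables draw from only 7 values {4, 6, 9, 16, 17, 21, 26}, so each is used; only x₃ can be 9, hence x₃ = 9.
The 6 still-open variables draw from only 6 values {4, 6, 16, 17, 21, 26}, so each is used; only x₇ can be 26, hence x₇ = 26.
The 2 variables x₄ and x₅ are confined to {4, 21}, which locks those values in; drop them from x₂.
So x₂ = 17.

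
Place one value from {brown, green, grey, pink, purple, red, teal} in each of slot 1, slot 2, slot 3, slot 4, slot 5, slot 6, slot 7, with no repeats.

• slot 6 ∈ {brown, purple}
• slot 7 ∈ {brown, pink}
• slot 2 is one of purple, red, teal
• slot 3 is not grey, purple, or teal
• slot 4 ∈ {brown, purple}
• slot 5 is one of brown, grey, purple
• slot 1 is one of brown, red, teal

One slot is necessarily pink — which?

slot 7

Among the 7 variables, green fits only slot 3 (and all 7 values in {brown, green, grey, pink, purple, red, teal} must be used), so slot 3 = green.
Among the 6 still-open variables, grey fits only slot 5 (and all 6 values in {brown, grey, pink, purple, red, teal} must be used), so slot 5 = grey.
The 5 still-open variables draw from only 5 values {brown, pink, purple, red, teal}, so each is used; only slot 7 can be pink, hence slot 7 = pink.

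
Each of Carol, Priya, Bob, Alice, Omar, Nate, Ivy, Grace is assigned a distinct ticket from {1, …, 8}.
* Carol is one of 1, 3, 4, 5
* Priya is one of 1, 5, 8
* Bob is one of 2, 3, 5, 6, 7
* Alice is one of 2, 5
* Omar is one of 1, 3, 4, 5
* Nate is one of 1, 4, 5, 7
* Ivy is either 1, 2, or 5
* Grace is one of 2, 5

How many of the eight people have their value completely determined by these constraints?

The 8 variables draw from only 8 values {1, 2, 3, 4, 5, 6, 7, 8}, so each is used; only Bob can be 6, hence Bob = 6.
The 7 still-open variables together cover exactly {1, 2, 3, 4, 5, 7, 8} — 7 values for 7 variables — and 7 appears only in Nate's list, so Nate = 7.
Among the 6 still-open variables, 8 fits only Priya (and all 6 values in {1, 2, 3, 4, 5, 8} must be used), so Priya = 8.
The 2 variables Alice and Grace are confined to {2, 5}, which locks those values in; drop them from Carol, Omar, Ivy.
Ivy has just one choice, so Ivy = 1. So Carol, Omar can't be 1.
Determined: Priya=8, Bob=6, Nate=7, Ivy=1. The other people each still have more than one consistent value. That makes 4.

4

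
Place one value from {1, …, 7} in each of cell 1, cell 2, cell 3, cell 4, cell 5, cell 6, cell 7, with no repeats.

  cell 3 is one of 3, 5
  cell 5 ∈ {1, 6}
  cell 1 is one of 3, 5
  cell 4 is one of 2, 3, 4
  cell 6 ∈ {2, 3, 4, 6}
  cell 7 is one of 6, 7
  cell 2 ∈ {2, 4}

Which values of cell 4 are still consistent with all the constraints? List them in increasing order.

2, 4

The 7 variables draw from only 7 values {1, 2, 3, 4, 5, 6, 7}, so each is used; only cell 5 can be 1, hence cell 5 = 1.
The 6 still-open variables draw from only 6 values {2, 3, 4, 5, 6, 7}, so each is used; only cell 7 can be 7, hence cell 7 = 7.
The 5 still-open variables draw from only 5 values {2, 3, 4, 5, 6}, so each is used; only cell 6 can be 6, hence cell 6 = 6.
The 2 variables cell 1 and cell 3 are confined to {3, 5}, which locks those values in; drop them from cell 4.
No further eliminations apply; cell 4 can still be any of 2, 4.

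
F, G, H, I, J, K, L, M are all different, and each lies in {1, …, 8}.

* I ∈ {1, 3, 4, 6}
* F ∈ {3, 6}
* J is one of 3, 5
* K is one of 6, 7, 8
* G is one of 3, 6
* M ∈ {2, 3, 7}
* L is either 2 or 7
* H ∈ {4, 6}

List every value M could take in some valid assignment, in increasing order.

2, 7

Among the 8 variables, 1 fits only I (and all 8 values in {1, 2, 3, 4, 5, 6, 7, 8} must be used), so I = 1.
Among the 7 still-open variables, 4 fits only H (and all 7 values in {2, 3, 4, 5, 6, 7, 8} must be used), so H = 4.
Among the 6 still-open variables, 5 fits only J (and all 6 values in {2, 3, 5, 6, 7, 8} must be used), so J = 5.
The 5 still-open variables together cover exactly {2, 3, 6, 7, 8} — 5 values for 5 variables — and 8 appears only in K's list, so K = 8.
F and G share exactly the 2 values {3, 6}; by pigeonhole those values go to them, so strike 3, 6 from M.
No further eliminations apply; M can still be any of 2, 7.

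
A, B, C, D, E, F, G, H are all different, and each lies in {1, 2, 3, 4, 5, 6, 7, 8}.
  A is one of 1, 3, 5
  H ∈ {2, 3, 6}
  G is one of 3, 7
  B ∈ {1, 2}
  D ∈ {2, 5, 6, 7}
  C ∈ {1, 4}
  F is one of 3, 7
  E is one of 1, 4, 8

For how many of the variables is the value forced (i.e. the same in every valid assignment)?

2

The 8 variables together cover exactly {1, 2, 3, 4, 5, 6, 7, 8} — 8 values for 8 variables — and 8 appears only in E's list, so E = 8.
The 7 still-open variables draw from only 7 values {1, 2, 3, 4, 5, 6, 7}, so each is used; only C can be 4, hence C = 4.
The 2 variables F and G are confined to {3, 7}, which locks those values in; drop them from A, D, H.
Determined: C=4, E=8. The other variables each still have more than one consistent value. That makes 2.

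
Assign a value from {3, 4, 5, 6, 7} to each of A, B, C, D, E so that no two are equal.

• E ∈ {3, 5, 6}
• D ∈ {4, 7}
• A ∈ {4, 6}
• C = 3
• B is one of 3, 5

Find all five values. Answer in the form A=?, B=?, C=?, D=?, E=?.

A=4, B=5, C=3, D=7, E=6

C's domain is down to {3}, so C = 3. Remove 3 from B, E.
B has just one choice, so B = 5. So E can't be 5.
E has just one choice, so E = 6. Eliminate 6 elsewhere: A.
That leaves A = 4. Remove 4 from D.
D must be 7 (only option left).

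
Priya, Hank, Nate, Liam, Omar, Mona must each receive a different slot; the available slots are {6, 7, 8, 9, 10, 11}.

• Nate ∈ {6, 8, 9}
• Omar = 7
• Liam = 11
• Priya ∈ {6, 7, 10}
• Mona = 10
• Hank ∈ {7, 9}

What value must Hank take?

9

Liam's domain is down to {11}, so Liam = 11.
Omar's domain is down to {7}, so Omar = 7. Remove 7 from Priya, Hank.
So Hank = 9.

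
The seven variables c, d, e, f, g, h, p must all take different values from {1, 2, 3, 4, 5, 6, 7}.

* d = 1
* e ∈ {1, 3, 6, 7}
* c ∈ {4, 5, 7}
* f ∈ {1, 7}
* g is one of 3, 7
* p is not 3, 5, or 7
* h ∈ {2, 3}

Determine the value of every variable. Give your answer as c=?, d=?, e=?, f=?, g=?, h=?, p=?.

d's domain is down to {1}, so d = 1. Remove 1 from e, f, p.
That leaves f = 7. Remove 7 from c, e, g.
g has just one choice, so g = 3. Eliminate 3 elsewhere: e, h.
h has just one choice, so h = 2. Remove 2 from p.
e must be 6 (only option left). Strike 6 from p.
That leaves p = 4. Eliminate 4 elsewhere: c.
c has just one choice, so c = 5.

c=5, d=1, e=6, f=7, g=3, h=2, p=4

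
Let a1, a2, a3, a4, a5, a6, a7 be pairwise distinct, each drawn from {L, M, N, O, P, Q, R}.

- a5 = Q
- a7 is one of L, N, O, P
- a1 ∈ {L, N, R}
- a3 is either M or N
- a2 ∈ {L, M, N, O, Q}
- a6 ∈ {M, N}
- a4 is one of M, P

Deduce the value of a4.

P

a5 has just one choice, so a5 = Q. Eliminate Q elsewhere: a2.
The 6 still-open variables together cover exactly {L, M, N, O, P, R} — 6 values for 6 variables — and R appears only in a1's list, so a1 = R.
The 2 variables a3 and a6 are confined to {M, N}, which locks those values in; drop them from a2, a4, a7.
So a4 = P.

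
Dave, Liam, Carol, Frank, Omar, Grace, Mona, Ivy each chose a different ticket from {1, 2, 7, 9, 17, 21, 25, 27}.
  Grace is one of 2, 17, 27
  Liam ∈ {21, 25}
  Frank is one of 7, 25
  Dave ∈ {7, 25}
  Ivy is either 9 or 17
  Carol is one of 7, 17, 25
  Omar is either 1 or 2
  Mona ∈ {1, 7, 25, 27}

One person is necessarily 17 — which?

The 8 variables together cover exactly {1, 2, 7, 9, 17, 21, 25, 27} — 8 values for 8 variables — and 9 appears only in Ivy's list, so Ivy = 9.
The 7 still-open variables draw from only 7 values {1, 2, 7, 17, 21, 25, 27}, so each is used; only Liam can be 21, hence Liam = 21.
Dave and Frank between them cover only {7, 25} — a naked pair. Remove those values from Carol, Mona.
So 17 goes to Carol.

Carol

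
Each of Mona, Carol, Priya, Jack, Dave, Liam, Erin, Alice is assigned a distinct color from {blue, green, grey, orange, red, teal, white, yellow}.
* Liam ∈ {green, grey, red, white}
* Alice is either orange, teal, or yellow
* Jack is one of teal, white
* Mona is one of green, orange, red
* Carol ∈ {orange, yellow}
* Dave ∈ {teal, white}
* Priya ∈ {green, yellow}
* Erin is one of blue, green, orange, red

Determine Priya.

green

Among the 8 variables, blue fits only Erin (and all 8 values in {blue, green, grey, orange, red, teal, white, yellow} must be used), so Erin = blue.
The 7 still-open variables draw from only 7 values {green, grey, orange, red, teal, white, yellow}, so each is used; only Liam can be grey, hence Liam = grey.
Among the 6 still-open variables, red fits only Mona (and all 6 values in {green, orange, red, teal, white, yellow} must be used), so Mona = red.
The 5 still-open variables draw from only 5 values {green, orange, teal, white, yellow}, so each is used; only Priya can be green, hence Priya = green.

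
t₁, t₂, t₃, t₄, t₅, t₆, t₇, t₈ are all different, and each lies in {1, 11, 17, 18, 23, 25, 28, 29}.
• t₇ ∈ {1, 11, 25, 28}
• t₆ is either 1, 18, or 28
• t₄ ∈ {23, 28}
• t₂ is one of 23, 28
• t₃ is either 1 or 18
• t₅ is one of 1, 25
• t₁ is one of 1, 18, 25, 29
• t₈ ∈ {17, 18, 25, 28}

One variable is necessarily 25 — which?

t₅

The 8 variables together cover exactly {1, 11, 17, 18, 23, 25, 28, 29} — 8 values for 8 variables — and 11 appears only in t₇'s list, so t₇ = 11.
Among the 7 still-open variables, 17 fits only t₈ (and all 7 values in {1, 17, 18, 23, 25, 28, 29} must be used), so t₈ = 17.
The 6 still-open variables draw from only 6 values {1, 18, 23, 25, 28, 29}, so each is used; only t₁ can be 29, hence t₁ = 29.
The 5 still-open variables draw from only 5 values {1, 18, 23, 25, 28}, so each is used; only t₅ can be 25, hence t₅ = 25.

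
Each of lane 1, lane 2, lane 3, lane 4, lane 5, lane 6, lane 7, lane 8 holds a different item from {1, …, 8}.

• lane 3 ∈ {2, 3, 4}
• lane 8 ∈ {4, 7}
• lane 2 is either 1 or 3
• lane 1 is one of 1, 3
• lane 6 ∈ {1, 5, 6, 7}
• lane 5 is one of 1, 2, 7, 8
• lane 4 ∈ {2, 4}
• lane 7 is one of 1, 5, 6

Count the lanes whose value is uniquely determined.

2

The 8 variables together cover exactly {1, 2, 3, 4, 5, 6, 7, 8} — 8 values for 8 variables — and 8 appears only in lane 5's list, so lane 5 = 8.
The 2 variables lane 1 and lane 2 are confined to {1, 3}, which locks those values in; drop them from lane 3, lane 6, lane 7.
The 2 variables lane 3 and lane 4 are confined to {2, 4}, which locks those values in; drop them from lane 8.
lane 8's domain is down to {7}, so lane 8 = 7. Eliminate 7 elsewhere: lane 6.
Determined: lane 5=8, lane 8=7. The other lanes each still have more than one consistent value. That makes 2.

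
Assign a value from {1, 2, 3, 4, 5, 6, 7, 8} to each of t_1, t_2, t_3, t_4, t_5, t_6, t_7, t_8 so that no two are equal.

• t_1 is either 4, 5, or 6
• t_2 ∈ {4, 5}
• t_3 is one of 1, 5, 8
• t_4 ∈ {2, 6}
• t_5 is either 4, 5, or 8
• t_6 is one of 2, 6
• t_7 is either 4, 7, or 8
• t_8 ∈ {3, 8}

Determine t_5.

8

The 8 variables together cover exactly {1, 2, 3, 4, 5, 6, 7, 8} — 8 values for 8 variables — and 1 appears only in t_3's list, so t_3 = 1.
The 7 still-open variables together cover exactly {2, 3, 4, 5, 6, 7, 8} — 7 values for 7 variables — and 3 appears only in t_8's list, so t_8 = 3.
Among the 6 still-open variables, 7 fits only t_7 (and all 6 values in {2, 4, 5, 6, 7, 8} must be used), so t_7 = 7.
The 5 still-open variables together cover exactly {2, 4, 5, 6, 8} — 5 values for 5 variables — and 8 appears only in t_5's list, so t_5 = 8.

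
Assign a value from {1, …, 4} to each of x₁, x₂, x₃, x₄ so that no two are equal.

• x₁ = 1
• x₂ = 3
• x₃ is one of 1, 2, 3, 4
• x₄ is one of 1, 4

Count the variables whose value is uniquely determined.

x₁ must be 1 (only option left). So x₃, x₄ can't be 1.
x₂ must be 3 (only option left). Eliminate 3 elsewhere: x₃.
That leaves x₄ = 4. Strike 4 from x₃.
x₃ must be 2 (only option left).
Every variable is fixed: x₁=1, x₂=3, x₃=2, x₄=4. That makes 4.

4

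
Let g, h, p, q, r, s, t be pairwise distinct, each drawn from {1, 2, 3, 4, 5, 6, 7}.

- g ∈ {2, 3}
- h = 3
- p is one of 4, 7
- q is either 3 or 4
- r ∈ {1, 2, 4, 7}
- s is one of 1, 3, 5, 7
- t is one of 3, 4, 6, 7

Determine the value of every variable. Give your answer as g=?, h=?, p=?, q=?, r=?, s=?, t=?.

g=2, h=3, p=7, q=4, r=1, s=5, t=6

h has just one choice, so h = 3. Strike 3 from g, q, s, t.
q must be 4 (only option left). Strike 4 from p, r, t.
g's domain is down to {2}, so g = 2. So r can't be 2.
p must be 7 (only option left). Remove 7 from r, s, t.
r has just one choice, so r = 1. Strike 1 from s.
That leaves s = 5.
That leaves t = 6.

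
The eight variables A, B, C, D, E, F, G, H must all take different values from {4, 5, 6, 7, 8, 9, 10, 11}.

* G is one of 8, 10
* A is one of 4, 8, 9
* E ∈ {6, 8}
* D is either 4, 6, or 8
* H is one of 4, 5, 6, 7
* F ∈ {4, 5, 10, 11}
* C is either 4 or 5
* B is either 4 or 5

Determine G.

The 8 variables together cover exactly {4, 5, 6, 7, 8, 9, 10, 11} — 8 values for 8 variables — and 7 appears only in H's list, so H = 7.
Among the 7 still-open variables, 9 fits only A (and all 7 values in {4, 5, 6, 8, 9, 10, 11} must be used), so A = 9.
Among the 6 still-open variables, 11 fits only F (and all 6 values in {4, 5, 6, 8, 10, 11} must be used), so F = 11.
Among the 5 still-open variables, 10 fits only G (and all 5 values in {4, 5, 6, 8, 10} must be used), so G = 10.

10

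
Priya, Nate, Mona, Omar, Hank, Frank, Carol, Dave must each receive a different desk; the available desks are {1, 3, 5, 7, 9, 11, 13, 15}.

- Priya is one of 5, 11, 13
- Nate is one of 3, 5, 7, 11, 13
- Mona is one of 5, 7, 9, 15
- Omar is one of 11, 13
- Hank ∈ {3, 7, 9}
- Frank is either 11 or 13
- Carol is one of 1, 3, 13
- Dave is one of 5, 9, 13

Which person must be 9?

Among the 8 variables, 1 fits only Carol (and all 8 values in {1, 3, 5, 7, 9, 11, 13, 15} must be used), so Carol = 1.
The 7 still-open variables together cover exactly {3, 5, 7, 9, 11, 13, 15} — 7 values for 7 variables — and 15 appears only in Mona's list, so Mona = 15.
Omar and Frank between them cover only {11, 13} — a naked pair. Remove those values from Priya, Nate, Dave.
Priya has just one choice, so Priya = 5. Strike 5 from Nate, Dave.
So 9 goes to Dave.

Dave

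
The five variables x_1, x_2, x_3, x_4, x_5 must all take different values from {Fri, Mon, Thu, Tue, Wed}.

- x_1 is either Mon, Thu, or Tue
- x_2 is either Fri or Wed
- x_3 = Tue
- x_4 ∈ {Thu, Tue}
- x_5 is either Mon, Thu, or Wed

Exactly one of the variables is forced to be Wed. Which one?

x_5

x_3 has just one choice, so x_3 = Tue. Remove Tue from x_1, x_4.
x_4 must be Thu (only option left). So x_1, x_5 can't be Thu.
That leaves x_1 = Mon. Eliminate Mon elsewhere: x_5.
So Wed goes to x_5.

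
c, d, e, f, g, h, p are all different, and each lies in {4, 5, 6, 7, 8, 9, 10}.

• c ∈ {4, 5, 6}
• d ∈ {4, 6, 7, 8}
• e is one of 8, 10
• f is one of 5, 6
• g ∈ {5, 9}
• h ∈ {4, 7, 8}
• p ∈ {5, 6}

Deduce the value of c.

4

The 7 variables draw from only 7 values {4, 5, 6, 7, 8, 9, 10}, so each is used; only g can be 9, hence g = 9.
The 6 still-open variables together cover exactly {4, 5, 6, 7, 8, 10} — 6 values for 6 variables — and 10 appears only in e's list, so e = 10.
f and p share exactly the 2 values {5, 6}; by pigeonhole those values go to them, so strike 5, 6 from c, d.
So c = 4.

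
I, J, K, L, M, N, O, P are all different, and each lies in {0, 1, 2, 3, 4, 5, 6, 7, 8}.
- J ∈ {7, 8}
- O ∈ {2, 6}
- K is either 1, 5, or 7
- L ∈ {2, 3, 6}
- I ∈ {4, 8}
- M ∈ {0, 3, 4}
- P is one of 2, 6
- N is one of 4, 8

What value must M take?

I and N share exactly the 2 values {4, 8}; by pigeonhole those values go to them, so strike 4, 8 from J, M.
That leaves J = 7. So K can't be 7.
The 2 variables O and P are confined to {2, 6}, which locks those values in; drop them from L.
L must be 3 (only option left). Strike 3 from M.
So M = 0.

0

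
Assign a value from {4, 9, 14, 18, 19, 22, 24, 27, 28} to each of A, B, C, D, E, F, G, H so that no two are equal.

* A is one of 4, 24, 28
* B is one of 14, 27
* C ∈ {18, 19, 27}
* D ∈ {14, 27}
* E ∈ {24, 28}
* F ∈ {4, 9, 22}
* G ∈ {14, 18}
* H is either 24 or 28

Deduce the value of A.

4

B and D share exactly the 2 values {14, 27}; by pigeonhole those values go to them, so strike 14, 27 from C, G.
G must be 18 (only option left). Strike 18 from C.
C's domain is down to {19}, so C = 19.
E and H between them cover only {24, 28} — a naked pair. Remove those values from A.
So A = 4.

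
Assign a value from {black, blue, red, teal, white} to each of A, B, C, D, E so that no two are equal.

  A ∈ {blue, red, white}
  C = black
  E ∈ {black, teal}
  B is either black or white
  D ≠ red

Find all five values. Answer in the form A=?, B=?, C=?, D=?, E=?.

C's domain is down to {black}, so C = black. Eliminate black elsewhere: B, D, E.
E has just one choice, so E = teal. Eliminate teal elsewhere: D.
B has just one choice, so B = white. Strike white from A, D.
That leaves D = blue. Strike blue from A.
A's domain is down to {red}, so A = red.

A=red, B=white, C=black, D=blue, E=teal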